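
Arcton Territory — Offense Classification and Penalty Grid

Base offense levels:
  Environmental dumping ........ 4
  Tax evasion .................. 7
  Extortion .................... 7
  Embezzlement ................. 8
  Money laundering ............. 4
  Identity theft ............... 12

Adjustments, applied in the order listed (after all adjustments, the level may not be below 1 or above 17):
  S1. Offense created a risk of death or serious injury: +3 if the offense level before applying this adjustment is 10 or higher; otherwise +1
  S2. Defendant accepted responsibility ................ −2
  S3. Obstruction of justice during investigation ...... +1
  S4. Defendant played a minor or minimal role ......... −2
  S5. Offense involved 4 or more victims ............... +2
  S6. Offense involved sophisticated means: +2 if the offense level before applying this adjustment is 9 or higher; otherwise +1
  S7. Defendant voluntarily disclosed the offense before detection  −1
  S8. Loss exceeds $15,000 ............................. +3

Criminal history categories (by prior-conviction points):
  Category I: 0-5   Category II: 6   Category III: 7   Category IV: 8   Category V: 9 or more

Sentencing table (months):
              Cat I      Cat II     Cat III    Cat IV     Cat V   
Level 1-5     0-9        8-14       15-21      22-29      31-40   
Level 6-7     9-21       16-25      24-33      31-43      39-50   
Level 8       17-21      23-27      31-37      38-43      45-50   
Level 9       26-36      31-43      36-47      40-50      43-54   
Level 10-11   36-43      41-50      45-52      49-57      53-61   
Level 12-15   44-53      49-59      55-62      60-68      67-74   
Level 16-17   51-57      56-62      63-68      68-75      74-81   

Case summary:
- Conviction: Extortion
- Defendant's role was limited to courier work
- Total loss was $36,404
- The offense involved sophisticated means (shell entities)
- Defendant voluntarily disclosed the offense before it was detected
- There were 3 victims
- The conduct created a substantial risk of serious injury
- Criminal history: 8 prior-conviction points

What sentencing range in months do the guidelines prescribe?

40-50 months

Base offense level for extortion: 7.
S1 applies (level before this adjustment is 7 < 10, so +1): 7 + 1 = 8.
S3 does not apply.
S4 applies: 8 − 2 = 6.
S5 does not apply.
S6 applies (level before this adjustment is 6 < 9, so +1): 6 + 1 = 7.
S7 applies: 7 − 1 = 6.
S8 applies: 6 + 3 = 9.
Final offense level: 9.
Criminal history: 8 prior points → Category IV (8).
Level 9 falls in the 9 band.
Grid: Level 9 × Category IV = 40-50 months.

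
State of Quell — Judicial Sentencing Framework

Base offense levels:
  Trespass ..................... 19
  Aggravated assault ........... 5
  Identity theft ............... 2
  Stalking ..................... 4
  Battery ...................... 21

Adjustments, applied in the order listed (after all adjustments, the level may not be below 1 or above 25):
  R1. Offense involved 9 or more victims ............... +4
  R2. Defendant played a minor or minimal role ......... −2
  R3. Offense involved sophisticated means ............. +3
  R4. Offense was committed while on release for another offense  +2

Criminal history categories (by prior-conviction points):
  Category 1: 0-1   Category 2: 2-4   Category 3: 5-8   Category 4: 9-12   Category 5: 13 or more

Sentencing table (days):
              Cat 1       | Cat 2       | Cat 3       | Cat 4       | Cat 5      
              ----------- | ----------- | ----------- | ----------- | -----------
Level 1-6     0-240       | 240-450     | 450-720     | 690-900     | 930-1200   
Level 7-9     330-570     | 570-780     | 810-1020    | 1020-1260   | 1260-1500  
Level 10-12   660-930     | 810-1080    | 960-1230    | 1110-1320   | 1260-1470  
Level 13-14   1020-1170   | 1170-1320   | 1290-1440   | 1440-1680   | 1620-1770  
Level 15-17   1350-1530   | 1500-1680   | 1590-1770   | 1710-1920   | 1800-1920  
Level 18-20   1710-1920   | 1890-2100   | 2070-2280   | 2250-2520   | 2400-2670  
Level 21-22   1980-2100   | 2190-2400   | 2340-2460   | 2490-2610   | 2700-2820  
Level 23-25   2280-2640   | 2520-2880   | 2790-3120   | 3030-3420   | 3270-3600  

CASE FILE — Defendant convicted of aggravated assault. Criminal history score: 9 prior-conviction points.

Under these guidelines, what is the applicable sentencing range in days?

690-900 days

Base offense level for aggravated assault: 5.
Final offense level: 5.
Criminal history: 9 prior points → Category 4 (9-12).
Level 5 falls in the 1-6 band.
Grid: Level 1-6 × Category 4 = 690-900 days.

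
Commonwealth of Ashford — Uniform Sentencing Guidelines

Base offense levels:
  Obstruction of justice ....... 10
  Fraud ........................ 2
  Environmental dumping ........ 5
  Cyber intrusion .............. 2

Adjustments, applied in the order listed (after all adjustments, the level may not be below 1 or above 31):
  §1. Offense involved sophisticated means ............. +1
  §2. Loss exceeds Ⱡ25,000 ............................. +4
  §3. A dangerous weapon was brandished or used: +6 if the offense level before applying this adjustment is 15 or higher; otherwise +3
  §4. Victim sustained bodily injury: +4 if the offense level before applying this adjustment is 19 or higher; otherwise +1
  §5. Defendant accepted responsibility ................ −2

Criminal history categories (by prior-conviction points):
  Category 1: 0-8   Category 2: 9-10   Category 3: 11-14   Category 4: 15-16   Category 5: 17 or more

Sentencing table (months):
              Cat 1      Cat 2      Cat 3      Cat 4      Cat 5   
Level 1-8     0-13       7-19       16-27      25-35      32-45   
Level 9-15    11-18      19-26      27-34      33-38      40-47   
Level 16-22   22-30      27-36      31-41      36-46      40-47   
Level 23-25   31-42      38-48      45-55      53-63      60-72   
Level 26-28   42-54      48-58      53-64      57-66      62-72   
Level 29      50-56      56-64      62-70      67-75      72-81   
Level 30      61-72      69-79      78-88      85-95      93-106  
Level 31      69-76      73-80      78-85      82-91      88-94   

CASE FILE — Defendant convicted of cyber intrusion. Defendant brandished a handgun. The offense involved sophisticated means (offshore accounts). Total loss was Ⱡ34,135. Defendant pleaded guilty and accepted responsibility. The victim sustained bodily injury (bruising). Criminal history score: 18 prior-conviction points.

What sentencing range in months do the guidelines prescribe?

40-47 months

Base offense level for cyber intrusion: 2.
§1 applies: 2 + 1 = 3.
§2 applies: 3 + 4 = 7.
§3 applies (level before this adjustment is 7 < 15, so +3): 7 + 3 = 10.
§4 applies (level before this adjustment is 10 < 19, so +1): 10 + 1 = 11.
§5 applies: 11 − 2 = 9.
Final offense level: 9.
Criminal history: 18 prior points → Category 5 (17+).
Level 9 falls in the 9-15 band.
Grid: Level 9-15 × Category 5 = 40-47 months.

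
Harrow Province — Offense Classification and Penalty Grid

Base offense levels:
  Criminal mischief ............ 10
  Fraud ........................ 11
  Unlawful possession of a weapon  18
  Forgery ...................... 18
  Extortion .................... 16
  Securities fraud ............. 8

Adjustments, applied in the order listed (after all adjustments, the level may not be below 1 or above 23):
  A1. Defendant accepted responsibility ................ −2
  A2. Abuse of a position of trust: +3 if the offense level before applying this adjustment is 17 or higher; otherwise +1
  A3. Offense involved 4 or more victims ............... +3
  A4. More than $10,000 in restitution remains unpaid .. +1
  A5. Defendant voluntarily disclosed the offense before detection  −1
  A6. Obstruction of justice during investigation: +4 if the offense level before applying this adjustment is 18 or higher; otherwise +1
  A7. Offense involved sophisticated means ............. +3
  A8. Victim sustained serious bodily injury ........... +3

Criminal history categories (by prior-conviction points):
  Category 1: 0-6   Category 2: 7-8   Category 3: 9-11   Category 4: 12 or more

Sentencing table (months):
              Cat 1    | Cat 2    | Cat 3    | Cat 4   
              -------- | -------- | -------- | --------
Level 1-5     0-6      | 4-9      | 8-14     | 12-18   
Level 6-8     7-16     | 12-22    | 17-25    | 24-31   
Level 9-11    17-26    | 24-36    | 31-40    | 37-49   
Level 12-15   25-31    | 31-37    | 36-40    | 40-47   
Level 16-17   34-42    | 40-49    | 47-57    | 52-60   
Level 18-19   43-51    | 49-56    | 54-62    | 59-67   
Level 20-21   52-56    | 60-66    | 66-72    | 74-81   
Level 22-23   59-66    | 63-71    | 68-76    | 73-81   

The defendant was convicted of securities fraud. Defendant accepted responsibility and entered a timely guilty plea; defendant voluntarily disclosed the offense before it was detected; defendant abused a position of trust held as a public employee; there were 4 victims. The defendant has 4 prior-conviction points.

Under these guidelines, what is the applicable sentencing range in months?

Base offense level for securities fraud: 8.
A1 applies: 8 − 2 = 6.
A2 applies (level before this adjustment is 6 < 17, so +1): 6 + 1 = 7.
A3 applies: 7 + 3 = 10.
A4 does not apply.
A5 applies: 10 − 1 = 9.
A7 does not apply.
A8 does not apply.
Final offense level: 9.
Criminal history: 4 prior points → Category 1 (0-6).
Level 9 falls in the 9-11 band.
Grid: Level 9-11 × Category 1 = 17-26 months.

17-26 months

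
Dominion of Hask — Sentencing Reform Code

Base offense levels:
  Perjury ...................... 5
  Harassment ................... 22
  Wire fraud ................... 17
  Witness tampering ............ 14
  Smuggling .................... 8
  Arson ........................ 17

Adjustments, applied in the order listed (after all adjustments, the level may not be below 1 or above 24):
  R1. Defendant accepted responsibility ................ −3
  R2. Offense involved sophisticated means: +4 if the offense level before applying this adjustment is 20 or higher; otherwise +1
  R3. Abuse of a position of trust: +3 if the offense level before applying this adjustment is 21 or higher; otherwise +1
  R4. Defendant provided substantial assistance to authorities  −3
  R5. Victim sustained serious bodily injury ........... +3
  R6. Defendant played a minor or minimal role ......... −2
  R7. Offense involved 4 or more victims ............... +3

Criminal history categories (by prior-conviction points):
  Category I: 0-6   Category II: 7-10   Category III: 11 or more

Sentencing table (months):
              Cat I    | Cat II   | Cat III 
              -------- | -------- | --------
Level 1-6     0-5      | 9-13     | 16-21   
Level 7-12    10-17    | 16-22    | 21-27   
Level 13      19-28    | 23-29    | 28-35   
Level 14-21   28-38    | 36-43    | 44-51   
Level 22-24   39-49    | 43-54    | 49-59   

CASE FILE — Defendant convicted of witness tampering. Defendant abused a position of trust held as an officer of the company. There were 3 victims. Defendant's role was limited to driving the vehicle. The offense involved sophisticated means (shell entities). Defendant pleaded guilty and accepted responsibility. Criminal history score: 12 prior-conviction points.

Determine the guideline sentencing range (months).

Base offense level for witness tampering: 14.
R1 applies: 14 − 3 = 11.
R2 applies (level before this adjustment is 11 < 20, so +1): 11 + 1 = 12.
R3 applies (level before this adjustment is 12 < 21, so +1): 12 + 1 = 13.
R5 does not apply.
R6 applies: 13 − 2 = 11.
Final offense level: 11.
Criminal history: 12 prior points → Category III (11+).
Level 11 falls in the 7-12 band.
Grid: Level 7-12 × Category III = 21-27 months.

21-27 months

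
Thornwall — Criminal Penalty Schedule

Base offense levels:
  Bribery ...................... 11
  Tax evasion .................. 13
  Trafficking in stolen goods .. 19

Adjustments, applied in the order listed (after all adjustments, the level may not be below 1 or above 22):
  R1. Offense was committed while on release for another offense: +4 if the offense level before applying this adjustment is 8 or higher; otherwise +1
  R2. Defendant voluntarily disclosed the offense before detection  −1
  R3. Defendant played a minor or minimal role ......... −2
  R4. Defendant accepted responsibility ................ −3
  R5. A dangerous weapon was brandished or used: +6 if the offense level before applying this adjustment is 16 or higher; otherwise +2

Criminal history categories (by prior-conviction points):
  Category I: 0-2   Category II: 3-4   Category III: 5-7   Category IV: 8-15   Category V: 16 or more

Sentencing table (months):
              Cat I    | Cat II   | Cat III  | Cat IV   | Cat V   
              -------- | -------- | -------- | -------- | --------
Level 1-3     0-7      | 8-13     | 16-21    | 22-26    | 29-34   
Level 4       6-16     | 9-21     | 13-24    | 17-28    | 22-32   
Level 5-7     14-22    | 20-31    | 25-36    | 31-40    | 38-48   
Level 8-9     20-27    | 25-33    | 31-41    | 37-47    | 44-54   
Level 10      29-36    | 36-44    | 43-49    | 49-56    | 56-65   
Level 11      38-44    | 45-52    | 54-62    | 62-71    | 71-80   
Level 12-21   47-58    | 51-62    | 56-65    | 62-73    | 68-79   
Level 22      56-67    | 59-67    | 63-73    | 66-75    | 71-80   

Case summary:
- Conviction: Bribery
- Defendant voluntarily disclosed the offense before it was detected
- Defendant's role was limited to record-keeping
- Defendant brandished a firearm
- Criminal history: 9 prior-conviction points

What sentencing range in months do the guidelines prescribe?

49-56 months

Base offense level for bribery: 11.
R1 does not apply.
R2 applies: 11 − 1 = 10.
R3 applies: 10 − 2 = 8.
R4 does not apply.
R5 applies (level before this adjustment is 8 < 16, so +2): 8 + 2 = 10.
Final offense level: 10.
Criminal history: 9 prior points → Category IV (8-15).
Level 10 falls in the 10 band.
Grid: Level 10 × Category IV = 49-56 months.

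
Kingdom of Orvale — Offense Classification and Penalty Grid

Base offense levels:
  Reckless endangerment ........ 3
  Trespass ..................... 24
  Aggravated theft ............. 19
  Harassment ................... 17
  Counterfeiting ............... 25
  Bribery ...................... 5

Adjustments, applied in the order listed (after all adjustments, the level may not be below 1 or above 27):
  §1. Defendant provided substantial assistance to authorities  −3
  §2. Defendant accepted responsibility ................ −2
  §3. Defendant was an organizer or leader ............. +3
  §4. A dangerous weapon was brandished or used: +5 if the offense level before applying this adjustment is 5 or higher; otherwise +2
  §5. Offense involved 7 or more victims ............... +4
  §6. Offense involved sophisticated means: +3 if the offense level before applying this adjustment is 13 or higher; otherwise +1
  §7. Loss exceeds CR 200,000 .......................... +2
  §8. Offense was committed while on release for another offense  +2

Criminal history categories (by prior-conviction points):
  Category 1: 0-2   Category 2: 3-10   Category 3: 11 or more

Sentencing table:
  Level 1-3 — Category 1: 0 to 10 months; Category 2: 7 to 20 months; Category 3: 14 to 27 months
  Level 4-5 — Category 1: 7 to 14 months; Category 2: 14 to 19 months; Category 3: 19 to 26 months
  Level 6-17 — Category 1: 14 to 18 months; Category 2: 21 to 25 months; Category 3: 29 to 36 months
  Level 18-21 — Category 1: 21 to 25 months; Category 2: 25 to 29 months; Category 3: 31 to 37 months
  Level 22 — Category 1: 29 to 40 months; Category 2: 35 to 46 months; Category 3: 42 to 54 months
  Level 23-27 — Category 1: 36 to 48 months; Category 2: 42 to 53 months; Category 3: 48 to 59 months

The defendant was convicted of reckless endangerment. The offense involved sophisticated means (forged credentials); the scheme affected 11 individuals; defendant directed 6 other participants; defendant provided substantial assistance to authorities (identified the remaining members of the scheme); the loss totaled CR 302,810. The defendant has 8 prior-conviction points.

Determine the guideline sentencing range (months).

Base offense level for reckless endangerment: 3.
§1 applies: 3 − 3 = 0.
§3 applies: 0 + 3 = 3.
§4 does not apply.
§5 applies: 3 + 4 = 7.
§6 applies (level before this adjustment is 7 < 13, so +1): 7 + 1 = 8.
§7 applies: 8 + 2 = 10.
Final offense level: 10.
Criminal history: 8 prior points → Category 2 (3-10).
Level 10 falls in the 6-17 band.
Grid: Level 6-17 × Category 2 = 21-25 months.

21-25 months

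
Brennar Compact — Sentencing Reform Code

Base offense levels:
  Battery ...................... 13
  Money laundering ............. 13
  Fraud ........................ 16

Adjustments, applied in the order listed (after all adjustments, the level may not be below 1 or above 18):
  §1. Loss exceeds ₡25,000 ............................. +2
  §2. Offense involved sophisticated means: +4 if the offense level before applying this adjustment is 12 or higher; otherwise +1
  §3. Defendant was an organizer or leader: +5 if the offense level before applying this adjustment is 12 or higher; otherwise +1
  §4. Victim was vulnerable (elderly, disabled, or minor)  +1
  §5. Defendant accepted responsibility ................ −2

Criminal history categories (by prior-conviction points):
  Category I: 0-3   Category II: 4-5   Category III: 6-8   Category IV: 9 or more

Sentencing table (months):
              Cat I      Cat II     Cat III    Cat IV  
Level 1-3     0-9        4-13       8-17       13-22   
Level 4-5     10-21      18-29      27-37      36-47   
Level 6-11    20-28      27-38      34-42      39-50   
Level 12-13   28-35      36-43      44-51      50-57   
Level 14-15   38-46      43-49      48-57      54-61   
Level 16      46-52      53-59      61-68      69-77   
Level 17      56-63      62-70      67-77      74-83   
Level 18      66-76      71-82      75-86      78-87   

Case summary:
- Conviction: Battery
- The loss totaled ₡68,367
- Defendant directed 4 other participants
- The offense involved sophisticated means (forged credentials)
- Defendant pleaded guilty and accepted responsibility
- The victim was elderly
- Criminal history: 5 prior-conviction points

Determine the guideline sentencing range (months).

Base offense level for battery: 13.
§1 applies: 13 + 2 = 15.
§2 applies (level before this adjustment is 15 ≥ 12, so +4): 15 + 4 = 19.
§3 applies (level before this adjustment is 19 ≥ 12, so +5): 19 + 5 = 24.
§4 applies: 24 + 1 = 25.
§5 applies: 25 − 2 = 23.
Level 23 exceeds the maximum of 18; capped at 18.
Final offense level: 18.
Criminal history: 5 prior points → Category II (4-5).
Level 18 falls in the 18 band.
Grid: Level 18 × Category II = 71-82 months.

71-82 months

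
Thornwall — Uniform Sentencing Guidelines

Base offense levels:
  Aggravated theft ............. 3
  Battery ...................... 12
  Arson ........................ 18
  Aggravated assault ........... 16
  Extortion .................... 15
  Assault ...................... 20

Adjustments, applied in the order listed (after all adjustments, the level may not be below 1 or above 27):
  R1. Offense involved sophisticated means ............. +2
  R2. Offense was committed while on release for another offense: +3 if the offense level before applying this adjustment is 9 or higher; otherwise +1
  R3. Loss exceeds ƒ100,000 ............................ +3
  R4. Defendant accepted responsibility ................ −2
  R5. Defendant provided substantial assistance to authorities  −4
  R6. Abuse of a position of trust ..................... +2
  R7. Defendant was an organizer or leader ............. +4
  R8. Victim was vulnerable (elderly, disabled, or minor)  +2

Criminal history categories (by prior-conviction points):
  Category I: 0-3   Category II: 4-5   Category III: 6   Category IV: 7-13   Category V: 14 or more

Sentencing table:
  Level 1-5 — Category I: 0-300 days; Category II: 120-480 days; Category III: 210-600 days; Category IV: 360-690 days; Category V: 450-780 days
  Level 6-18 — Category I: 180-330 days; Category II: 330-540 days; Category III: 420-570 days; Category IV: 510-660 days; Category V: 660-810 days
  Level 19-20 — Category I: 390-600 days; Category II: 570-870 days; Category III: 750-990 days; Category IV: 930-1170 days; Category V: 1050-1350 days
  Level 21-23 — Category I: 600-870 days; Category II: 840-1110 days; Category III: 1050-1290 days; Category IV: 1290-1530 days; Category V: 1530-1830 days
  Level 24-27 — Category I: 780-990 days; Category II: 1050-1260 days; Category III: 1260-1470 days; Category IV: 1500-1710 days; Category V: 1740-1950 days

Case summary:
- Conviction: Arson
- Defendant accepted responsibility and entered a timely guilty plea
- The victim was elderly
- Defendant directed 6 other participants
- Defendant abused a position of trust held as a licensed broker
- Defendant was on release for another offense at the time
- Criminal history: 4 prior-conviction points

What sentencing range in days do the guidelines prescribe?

1050-1260 days

Base offense level for arson: 18.
R1 does not apply.
R2 applies (level before this adjustment is 18 ≥ 9, so +3): 18 + 3 = 21.
R3 does not apply.
R4 applies: 21 − 2 = 19.
R6 applies: 19 + 2 = 21.
R7 applies: 21 + 4 = 25.
R8 applies: 25 + 2 = 27.
Final offense level: 27.
Criminal history: 4 prior points → Category II (4-5).
Level 27 falls in the 24-27 band.
Grid: Level 24-27 × Category II = 1050-1260 days.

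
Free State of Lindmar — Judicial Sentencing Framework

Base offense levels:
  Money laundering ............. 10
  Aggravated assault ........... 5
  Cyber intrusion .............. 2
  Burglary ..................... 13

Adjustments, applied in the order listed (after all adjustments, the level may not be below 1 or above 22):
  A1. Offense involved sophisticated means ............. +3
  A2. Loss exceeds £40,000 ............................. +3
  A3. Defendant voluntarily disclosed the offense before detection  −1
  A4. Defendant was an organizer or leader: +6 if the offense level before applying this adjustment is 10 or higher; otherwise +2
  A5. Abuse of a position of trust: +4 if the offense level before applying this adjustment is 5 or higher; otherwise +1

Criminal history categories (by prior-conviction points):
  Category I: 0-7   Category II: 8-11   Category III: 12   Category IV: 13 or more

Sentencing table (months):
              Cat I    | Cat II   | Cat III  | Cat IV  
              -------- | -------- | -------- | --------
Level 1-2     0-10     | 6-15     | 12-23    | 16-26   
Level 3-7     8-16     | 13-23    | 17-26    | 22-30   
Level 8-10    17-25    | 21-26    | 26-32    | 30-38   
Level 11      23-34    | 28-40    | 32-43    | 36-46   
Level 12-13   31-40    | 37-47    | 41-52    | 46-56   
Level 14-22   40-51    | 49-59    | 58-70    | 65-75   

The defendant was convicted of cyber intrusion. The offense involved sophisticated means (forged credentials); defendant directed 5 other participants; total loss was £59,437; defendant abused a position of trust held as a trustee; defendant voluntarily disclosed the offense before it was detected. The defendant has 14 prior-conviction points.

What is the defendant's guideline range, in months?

46-56 months

Base offense level for cyber intrusion: 2.
A1 applies: 2 + 3 = 5.
A2 applies: 5 + 3 = 8.
A3 applies: 8 − 1 = 7.
A4 applies (level before this adjustment is 7 < 10, so +2): 7 + 2 = 9.
A5 applies (level before this adjustment is 9 ≥ 5, so +4): 9 + 4 = 13.
Final offense level: 13.
Criminal history: 14 prior points → Category IV (13+).
Level 13 falls in the 12-13 band.
Grid: Level 12-13 × Category IV = 46-56 months.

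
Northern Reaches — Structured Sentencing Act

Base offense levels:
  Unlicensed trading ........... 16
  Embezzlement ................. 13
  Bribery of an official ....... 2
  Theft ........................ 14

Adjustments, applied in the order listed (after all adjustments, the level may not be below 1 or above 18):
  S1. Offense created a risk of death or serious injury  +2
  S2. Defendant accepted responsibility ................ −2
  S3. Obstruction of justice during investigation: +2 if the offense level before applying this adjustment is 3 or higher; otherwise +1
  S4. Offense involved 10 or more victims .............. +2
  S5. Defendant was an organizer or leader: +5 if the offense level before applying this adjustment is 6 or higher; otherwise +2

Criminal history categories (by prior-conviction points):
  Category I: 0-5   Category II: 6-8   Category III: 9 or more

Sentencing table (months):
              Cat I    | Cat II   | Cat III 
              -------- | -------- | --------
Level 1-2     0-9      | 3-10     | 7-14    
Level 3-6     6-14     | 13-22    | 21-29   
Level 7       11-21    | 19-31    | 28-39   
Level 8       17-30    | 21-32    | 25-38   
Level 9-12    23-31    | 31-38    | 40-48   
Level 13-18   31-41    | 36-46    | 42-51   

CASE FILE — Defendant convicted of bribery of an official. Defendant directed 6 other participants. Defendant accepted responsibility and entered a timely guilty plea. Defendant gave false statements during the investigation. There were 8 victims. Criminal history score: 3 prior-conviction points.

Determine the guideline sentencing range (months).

Base offense level for bribery of an official: 2.
S1 does not apply.
S2 applies: 2 − 2 = 0.
S3 applies (level before this adjustment is 0 < 3, so +1): 0 + 1 = 1.
S5 applies (level before this adjustment is 1 < 6, so +2): 1 + 2 = 3.
Final offense level: 3.
Criminal history: 3 prior points → Category I (0-5).
Level 3 falls in the 3-6 band.
Grid: Level 3-6 × Category I = 6-14 months.

6-14 months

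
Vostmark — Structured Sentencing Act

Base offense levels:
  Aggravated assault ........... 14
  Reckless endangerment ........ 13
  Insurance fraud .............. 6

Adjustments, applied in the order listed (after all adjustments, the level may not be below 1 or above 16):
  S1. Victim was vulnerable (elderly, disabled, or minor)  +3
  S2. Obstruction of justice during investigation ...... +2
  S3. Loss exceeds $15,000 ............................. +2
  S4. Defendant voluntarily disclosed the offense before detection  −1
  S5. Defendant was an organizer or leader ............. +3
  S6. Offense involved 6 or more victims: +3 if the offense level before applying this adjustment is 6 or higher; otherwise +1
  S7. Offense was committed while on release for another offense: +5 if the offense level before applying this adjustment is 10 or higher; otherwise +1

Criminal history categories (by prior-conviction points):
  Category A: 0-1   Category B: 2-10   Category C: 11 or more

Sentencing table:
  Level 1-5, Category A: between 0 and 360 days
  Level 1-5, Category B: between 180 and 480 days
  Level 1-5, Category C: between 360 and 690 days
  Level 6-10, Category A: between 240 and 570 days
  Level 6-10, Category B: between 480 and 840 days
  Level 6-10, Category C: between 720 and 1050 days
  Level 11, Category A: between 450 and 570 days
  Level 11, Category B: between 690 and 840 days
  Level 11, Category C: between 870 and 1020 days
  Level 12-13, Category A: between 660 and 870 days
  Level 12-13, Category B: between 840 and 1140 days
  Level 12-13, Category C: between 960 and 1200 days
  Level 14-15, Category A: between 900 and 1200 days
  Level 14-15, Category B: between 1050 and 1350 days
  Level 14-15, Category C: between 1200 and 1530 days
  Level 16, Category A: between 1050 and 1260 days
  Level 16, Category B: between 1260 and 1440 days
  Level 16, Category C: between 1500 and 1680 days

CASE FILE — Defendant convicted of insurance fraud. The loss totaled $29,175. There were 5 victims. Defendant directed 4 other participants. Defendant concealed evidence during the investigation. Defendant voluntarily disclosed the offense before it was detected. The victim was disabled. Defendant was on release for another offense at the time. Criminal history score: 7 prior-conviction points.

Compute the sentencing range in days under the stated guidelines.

Base offense level for insurance fraud: 6.
S1 applies: 6 + 3 = 9.
S2 applies: 9 + 2 = 11.
S3 applies: 11 + 2 = 13.
S4 applies: 13 − 1 = 12.
S5 applies: 12 + 3 = 15.
S7 applies (level before this adjustment is 15 ≥ 10, so +5): 15 + 5 = 20.
Level 20 exceeds the maximum of 16; capped at 16.
Final offense level: 16.
Criminal history: 7 prior points → Category B (2-10).
Level 16 falls in the 16 band.
Grid: Level 16 × Category B = 1260-1440 days.

1260-1440 days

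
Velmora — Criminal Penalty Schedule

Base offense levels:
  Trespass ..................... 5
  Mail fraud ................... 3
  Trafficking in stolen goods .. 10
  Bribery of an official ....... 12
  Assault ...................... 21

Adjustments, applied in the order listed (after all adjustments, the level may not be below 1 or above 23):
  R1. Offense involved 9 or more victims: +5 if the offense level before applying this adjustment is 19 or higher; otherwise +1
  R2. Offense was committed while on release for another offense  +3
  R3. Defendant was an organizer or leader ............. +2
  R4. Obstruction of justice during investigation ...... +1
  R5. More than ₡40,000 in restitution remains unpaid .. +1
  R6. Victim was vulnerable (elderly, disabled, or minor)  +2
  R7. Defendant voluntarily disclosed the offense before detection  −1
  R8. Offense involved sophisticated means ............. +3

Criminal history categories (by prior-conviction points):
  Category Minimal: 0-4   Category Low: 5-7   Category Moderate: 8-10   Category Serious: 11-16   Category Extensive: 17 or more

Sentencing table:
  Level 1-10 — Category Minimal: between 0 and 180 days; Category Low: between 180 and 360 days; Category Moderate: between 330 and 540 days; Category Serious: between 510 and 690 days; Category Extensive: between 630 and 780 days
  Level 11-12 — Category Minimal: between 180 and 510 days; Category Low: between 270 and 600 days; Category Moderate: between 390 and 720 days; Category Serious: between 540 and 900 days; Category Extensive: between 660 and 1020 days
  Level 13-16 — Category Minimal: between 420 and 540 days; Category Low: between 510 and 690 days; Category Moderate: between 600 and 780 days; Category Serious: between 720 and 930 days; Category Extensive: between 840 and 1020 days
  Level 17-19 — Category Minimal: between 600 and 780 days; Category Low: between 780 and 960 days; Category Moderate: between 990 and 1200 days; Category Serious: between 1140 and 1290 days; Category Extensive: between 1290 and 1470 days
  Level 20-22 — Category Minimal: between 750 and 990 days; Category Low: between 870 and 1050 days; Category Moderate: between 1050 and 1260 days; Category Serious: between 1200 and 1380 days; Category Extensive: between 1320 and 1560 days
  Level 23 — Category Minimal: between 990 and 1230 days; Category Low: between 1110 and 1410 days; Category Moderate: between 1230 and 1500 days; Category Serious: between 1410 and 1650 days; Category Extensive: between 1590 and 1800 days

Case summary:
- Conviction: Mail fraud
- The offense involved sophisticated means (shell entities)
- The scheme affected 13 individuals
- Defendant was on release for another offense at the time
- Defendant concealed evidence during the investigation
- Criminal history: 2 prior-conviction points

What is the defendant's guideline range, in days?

Base offense level for mail fraud: 3.
R1 applies (level before this adjustment is 3 < 19, so +1): 3 + 1 = 4.
R2 applies: 4 + 3 = 7.
R3 does not apply.
R4 applies: 7 + 1 = 8.
R5 does not apply.
R8 applies: 8 + 3 = 11.
Final offense level: 11.
Criminal history: 2 prior points → Category Minimal (0-4).
Level 11 falls in the 11-12 band.
Grid: Level 11-12 × Category Minimal = 180-510 days.

180-510 days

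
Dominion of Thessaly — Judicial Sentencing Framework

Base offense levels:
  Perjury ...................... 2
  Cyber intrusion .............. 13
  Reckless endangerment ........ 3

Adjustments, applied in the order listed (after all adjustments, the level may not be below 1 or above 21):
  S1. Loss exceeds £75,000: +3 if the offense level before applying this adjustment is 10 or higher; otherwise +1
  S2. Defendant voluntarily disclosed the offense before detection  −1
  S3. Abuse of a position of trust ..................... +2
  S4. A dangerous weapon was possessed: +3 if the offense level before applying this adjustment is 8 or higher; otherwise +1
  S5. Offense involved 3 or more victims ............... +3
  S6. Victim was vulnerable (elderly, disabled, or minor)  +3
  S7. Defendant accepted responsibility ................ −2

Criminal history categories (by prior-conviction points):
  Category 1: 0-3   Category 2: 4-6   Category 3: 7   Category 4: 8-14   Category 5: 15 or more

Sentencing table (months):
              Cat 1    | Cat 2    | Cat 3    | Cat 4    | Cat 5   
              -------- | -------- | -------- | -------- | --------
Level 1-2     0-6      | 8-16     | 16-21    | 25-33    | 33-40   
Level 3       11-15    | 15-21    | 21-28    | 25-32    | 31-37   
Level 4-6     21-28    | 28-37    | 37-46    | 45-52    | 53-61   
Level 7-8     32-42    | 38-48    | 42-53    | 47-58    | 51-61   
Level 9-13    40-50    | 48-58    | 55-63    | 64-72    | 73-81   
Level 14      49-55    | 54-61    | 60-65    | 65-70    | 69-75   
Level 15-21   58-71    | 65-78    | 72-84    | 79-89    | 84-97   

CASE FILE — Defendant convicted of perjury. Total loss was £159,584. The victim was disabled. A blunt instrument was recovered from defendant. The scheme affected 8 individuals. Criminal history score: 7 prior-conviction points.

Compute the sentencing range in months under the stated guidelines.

55-63 months

Base offense level for perjury: 2.
S1 applies (level before this adjustment is 2 < 10, so +1): 2 + 1 = 3.
S3 does not apply.
S4 applies (level before this adjustment is 3 < 8, so +1): 3 + 1 = 4.
S5 applies: 4 + 3 = 7.
S6 applies: 7 + 3 = 10.
S7 does not apply.
Final offense level: 10.
Criminal history: 7 prior points → Category 3 (7).
Level 10 falls in the 9-13 band.
Grid: Level 9-13 × Category 3 = 55-63 months.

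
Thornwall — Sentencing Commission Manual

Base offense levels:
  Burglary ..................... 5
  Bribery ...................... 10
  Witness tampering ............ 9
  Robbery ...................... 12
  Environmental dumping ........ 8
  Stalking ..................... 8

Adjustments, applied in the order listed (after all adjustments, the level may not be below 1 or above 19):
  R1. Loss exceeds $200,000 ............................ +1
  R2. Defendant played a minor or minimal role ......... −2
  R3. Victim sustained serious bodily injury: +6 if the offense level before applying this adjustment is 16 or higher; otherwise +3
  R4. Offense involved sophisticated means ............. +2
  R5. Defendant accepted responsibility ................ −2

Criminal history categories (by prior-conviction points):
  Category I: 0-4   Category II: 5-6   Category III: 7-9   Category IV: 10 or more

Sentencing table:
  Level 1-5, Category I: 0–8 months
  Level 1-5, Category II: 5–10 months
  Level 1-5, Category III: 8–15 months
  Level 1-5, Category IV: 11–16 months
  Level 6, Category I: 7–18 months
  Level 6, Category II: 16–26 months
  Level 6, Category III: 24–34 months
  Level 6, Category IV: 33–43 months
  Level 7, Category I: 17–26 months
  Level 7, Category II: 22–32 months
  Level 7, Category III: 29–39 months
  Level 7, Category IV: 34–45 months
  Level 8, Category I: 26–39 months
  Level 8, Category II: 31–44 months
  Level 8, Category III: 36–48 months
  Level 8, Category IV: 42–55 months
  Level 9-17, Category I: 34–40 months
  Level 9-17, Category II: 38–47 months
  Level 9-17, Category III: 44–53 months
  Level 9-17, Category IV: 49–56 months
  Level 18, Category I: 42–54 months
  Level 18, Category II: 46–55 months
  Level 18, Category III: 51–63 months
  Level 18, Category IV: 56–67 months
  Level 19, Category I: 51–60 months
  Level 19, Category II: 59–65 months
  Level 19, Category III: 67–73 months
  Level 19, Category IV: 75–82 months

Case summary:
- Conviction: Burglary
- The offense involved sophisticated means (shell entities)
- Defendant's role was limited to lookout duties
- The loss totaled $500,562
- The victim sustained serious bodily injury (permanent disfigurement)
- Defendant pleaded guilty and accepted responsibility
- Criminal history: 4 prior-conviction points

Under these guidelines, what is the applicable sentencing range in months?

Base offense level for burglary: 5.
R1 applies: 5 + 1 = 6.
R2 applies: 6 − 2 = 4.
R3 applies (level before this adjustment is 4 < 16, so +3): 4 + 3 = 7.
R4 applies: 7 + 2 = 9.
R5 applies: 9 − 2 = 7.
Final offense level: 7.
Criminal history: 4 prior points → Category I (0-4).
Level 7 falls in the 7 band.
Grid: Level 7 × Category I = 17-26 months.

17-26 months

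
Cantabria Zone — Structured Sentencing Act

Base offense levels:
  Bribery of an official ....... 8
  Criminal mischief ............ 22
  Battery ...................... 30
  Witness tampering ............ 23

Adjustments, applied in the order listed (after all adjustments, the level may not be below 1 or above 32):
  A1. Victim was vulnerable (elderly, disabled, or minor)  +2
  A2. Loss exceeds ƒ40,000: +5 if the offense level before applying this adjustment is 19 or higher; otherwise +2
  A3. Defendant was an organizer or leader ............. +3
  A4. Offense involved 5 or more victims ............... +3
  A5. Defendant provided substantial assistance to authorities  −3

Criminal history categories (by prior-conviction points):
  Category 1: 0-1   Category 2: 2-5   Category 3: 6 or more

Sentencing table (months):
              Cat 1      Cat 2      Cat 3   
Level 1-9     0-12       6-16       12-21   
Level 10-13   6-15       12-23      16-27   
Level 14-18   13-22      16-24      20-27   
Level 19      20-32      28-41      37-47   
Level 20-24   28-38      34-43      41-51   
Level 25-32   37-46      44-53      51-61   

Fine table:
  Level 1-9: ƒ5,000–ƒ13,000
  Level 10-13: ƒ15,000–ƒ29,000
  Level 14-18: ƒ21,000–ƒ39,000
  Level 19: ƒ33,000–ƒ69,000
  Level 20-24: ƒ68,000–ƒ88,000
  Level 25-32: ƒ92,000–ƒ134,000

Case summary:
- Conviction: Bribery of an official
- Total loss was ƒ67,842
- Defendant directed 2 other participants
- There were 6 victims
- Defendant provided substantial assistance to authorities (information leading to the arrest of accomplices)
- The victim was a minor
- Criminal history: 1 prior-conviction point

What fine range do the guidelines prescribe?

Base offense level for bribery of an official: 8.
A1 applies: 8 + 2 = 10.
A2 applies (level before this adjustment is 10 < 19, so +2): 10 + 2 = 12.
A3 applies: 12 + 3 = 15.
A4 applies: 15 + 3 = 18.
A5 applies: 18 − 3 = 15.
Final offense level: 15.
Level 15 falls in the 14-18 band.
Fine table: Level 14-18 → ƒ21,000–ƒ39,000.

ƒ21,000–ƒ39,000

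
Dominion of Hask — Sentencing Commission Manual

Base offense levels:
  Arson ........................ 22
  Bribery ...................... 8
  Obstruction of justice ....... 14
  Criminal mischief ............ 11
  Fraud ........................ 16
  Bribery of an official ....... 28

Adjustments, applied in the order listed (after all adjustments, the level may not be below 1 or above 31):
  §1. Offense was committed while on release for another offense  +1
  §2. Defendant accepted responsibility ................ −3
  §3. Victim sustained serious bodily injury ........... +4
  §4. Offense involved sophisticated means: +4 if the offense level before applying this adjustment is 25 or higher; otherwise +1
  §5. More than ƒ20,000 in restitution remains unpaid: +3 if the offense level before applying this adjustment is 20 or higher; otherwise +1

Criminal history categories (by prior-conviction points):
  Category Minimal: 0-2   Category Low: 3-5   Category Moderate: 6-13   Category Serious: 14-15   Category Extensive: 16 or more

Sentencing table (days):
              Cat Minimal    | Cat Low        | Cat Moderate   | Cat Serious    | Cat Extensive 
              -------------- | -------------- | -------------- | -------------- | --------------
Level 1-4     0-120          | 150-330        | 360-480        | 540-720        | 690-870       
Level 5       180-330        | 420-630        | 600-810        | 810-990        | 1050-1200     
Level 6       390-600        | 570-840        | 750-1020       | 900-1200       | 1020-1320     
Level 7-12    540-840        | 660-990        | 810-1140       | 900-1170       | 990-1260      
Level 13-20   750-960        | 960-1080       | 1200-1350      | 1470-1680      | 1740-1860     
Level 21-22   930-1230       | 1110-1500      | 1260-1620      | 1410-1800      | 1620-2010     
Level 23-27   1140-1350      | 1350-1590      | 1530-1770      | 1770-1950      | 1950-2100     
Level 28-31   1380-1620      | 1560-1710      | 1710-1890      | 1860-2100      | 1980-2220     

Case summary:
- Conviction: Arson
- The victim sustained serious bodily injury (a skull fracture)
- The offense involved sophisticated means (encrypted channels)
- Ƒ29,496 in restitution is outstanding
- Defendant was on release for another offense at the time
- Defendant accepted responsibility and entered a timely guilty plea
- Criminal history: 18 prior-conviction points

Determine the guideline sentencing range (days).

Base offense level for arson: 22.
§1 applies: 22 + 1 = 23.
§2 applies: 23 − 3 = 20.
§3 applies: 20 + 4 = 24.
§4 applies (level before this adjustment is 24 < 25, so +1): 24 + 1 = 25.
§5 applies (level before this adjustment is 25 ≥ 20, so +3): 25 + 3 = 28.
Final offense level: 28.
Criminal history: 18 prior points → Category Extensive (16+).
Level 28 falls in the 28-31 band.
Grid: Level 28-31 × Category Extensive = 1980-2220 days.

1980-2220 days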